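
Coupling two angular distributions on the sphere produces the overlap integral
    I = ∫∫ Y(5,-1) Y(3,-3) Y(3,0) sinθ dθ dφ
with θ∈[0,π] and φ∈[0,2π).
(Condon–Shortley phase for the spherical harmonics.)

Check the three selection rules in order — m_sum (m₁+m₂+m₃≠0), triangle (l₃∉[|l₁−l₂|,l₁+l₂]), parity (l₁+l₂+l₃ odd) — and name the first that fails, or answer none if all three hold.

m₁+m₂+m₃ = -1 − 3 + 0 = -4  ✗
triangle: |5−3|=2 ≤ l₃=3 ≤ 5+3=8
parity: l₁+l₂+l₃ = 11 is odd

m_sum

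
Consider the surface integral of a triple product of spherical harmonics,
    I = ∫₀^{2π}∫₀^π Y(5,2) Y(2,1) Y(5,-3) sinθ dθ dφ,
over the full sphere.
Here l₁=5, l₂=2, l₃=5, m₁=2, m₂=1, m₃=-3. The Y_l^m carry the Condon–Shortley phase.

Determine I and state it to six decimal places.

-0.161739

m-sum 0 ✓  L=12 even ✓  3≤5≤7 ✓
Π(2lᵢ+1) = 11×5×11 = 605
triangle coeff Δ(5,2,5) = 1/38610
Σ_t [0,2]: t=0:+1/2880 t=1:−1/576 t=2:+1/2880 = -1/960
(3j)²=10/429 [(5 2 5; 0 0 0)], sign=+1
Σ_t [1,2]: t=1:−1/2880 t=2:+1/10080 = -1/4032
(3j)²=10/429 [(5 2 5; 2 1 -3)], sign=-1
⇒ 4πI² = 500/1521
I = (-1)√(500/1521/(4π)) = -0.16173926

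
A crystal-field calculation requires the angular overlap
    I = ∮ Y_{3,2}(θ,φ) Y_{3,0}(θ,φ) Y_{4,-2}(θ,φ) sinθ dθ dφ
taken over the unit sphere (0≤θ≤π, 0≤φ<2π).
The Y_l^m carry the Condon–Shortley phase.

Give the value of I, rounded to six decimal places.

-0.044418

Rules hold: Σm=0, L=10 even, 0≤4≤6.
N = 7·7·9 = 441
Δ = 2!·4!·4!/11! = 1/34650
Racah Σ t=0..2: t=0:+1/72 t=1:−1/16 t=2:+1/72 = -5/144
⇒ 3j(3 3 4; 0 0 0)² = 2/77, sgn -1
Racah Σ t=0..1: t=0:+1/72 t=1:−1/96 = 1/288
⇒ 3j(3 3 4; 2 0 -2)² = 1/462, sgn +1
4πI² = N·(3j₀)²·(3jₘ)² = 3/121
I = -1·√(0.0247934/4π) = -0.04441841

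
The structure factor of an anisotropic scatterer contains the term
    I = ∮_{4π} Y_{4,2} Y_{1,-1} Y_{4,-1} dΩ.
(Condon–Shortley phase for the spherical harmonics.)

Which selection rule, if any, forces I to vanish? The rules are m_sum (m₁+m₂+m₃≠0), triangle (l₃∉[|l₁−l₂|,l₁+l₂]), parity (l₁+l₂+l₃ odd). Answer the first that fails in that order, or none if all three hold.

m₁+m₂+m₃ = 2 − 1 − 1 = 0  ✓
triangle: |4−1|=3 ≤ l₃=4 ≤ 4+1=5  ✓
parity: l₁+l₂+l₃ = 9 is odd  ✗

parity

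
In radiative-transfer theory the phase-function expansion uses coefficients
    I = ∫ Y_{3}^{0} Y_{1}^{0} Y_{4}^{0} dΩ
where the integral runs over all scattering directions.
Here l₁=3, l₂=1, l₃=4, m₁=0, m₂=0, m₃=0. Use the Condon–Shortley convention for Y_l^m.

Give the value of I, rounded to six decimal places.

0.246233

m-sum 0 ✓  L=8 even ✓  2≤4≤4 ✓
Π(2lᵢ+1) = 7×3×9 = 189
triangle coeff Δ(3,1,4) = 1/252
Σ_t [0,0]: t=0:+1/36 = 1/36
(3j)²=4/63 [(3 1 4; 0 0 0)], sign=+1
(m-triple is (0,0,0) — same symbol as above.)
⇒ 4πI² = 16/21
I = (+1)√(16/21/(4π)) = 0.24623252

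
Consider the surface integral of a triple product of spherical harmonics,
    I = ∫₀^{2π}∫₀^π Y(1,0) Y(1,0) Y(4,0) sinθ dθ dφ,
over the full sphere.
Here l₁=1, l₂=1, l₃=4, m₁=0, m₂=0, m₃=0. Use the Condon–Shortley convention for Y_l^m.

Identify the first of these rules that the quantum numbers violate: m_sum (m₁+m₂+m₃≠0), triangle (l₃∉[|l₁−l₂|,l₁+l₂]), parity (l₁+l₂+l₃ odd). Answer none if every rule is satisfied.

triangle

azimuthal sum: 0 + 0 + 0 = 0  ✓
0 ≤ 4 ≤ 2 (triangle on l)  ✗
L = 1 + 1 + 4 = 6 (even)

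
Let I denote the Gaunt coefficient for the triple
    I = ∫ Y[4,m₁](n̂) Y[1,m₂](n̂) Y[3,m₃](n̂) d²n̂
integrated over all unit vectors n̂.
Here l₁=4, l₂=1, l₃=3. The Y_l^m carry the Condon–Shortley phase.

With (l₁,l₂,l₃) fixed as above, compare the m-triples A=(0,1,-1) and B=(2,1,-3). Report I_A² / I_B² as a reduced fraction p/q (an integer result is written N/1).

Shared (l₁,l₂,l₃)=(4,1,3): N and (l;000)² cancel in I_A²/I_B².
A: Δ = 2!·6!·0!/9! = 1/252; Racah Σ t=2..2: t=2:+1/96 = 1/96; ⇒ 3j(4 1 3; 0 1 -1)² = 1/42, sgn +1
B: Δ = 2!·6!·0!/9! = 1/252; Racah Σ t=2..2: t=2:+1/1440 = 1/1440; ⇒ 3j(4 1 3; 2 1 -3)² = 1/252, sgn +1
I_A²/I_B² = (1/42)/(1/252) = 6/1

6/1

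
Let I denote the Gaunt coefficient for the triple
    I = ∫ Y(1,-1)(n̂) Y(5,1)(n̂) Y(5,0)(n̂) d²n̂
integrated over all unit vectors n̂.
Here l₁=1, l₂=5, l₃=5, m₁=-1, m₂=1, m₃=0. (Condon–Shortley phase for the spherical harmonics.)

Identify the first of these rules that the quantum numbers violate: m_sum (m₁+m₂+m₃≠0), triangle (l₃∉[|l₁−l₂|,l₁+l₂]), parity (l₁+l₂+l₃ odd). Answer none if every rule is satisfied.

m₁+m₂+m₃ = -1 + 1 + 0 = 0  ✓
triangle: |1−5|=4 ≤ l₃=5 ≤ 1+5=6  ✓
parity: l₁+l₂+l₃ = 11 is odd  ✗

parity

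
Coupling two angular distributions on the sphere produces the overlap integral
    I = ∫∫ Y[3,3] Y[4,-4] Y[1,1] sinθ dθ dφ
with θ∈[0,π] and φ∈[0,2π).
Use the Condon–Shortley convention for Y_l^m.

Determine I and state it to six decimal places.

Checks pass: Σm=0; 8 even; l₃=1∈[1,7].
(2·3+1)(2·4+1)(2·1+1) = 189
Δ: 6! 0! 2! / 9! → 1/252
sum: t=3:−1/36 = -1/36
3j²(3 4 1; 0 0 0) = Δ·Π!·Σ² = 4/63  (sign +1)
sum: t=0:+1/1440 = 1/1440
3j²(3 4 1; 3 -4 1) = Δ·Π!·Σ² = 1/9  (sign +1)
combine: 4πI² = 189·4/63·1/9 = 4/3
take √, sign +1: I = 0.32573501

0.325735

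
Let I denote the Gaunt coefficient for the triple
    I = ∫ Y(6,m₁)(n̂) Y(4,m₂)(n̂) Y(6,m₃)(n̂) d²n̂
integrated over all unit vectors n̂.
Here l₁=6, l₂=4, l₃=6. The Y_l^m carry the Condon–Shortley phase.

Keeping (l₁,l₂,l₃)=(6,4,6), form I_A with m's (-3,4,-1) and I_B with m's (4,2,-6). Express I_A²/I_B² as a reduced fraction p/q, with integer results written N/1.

1372/1485

Same 6,4,6: normalisation and zero-m 3j drop out of the ratio.
A: Δ: 4! 8! 4! / 17! → 1/15315300; sum: t=4:+1/414720 = 1/414720; 3j²(6 4 6; -3 4 -1) = Δ·Π!·Σ² = 49/2431  (sign -1)
B: Δ: 4! 8! 4! / 17! → 1/15315300; sum: t=2:+1/3870720 = 1/3870720; 3j²(6 4 6; 4 2 -6) = Δ·Π!·Σ² = 135/6188  (sign +1)
I_A²/I_B² = (49/2431)/(135/6188) = 1372/1485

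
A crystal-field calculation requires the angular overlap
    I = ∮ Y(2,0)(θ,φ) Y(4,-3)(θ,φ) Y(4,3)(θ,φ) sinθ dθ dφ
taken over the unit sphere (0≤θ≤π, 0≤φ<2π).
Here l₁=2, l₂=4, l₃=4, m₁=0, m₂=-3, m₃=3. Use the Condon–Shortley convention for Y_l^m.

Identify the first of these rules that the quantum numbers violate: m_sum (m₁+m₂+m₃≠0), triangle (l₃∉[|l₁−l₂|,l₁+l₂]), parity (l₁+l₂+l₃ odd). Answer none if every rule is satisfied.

none

azimuthal sum: 0 − 3 + 3 = 0  ✓
2 ≤ 4 ≤ 6 (triangle on l)  ✓
L = 2 + 4 + 4 = 10 (even)  ✓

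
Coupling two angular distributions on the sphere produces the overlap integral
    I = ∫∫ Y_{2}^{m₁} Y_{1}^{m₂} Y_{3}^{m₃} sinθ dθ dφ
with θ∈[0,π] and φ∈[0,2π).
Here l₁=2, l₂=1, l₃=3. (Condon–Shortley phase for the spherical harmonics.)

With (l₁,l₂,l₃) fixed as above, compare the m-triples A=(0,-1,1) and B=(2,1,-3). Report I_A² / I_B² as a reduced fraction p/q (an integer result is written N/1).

2/5

Same 2,1,3: normalisation and zero-m 3j drop out of the ratio.
A: Δ: 0! 4! 2! / 7! → 1/105; sum: t=0:+1/8 = 1/8; 3j²(2 1 3; 0 -1 1) = Δ·Π!·Σ² = 2/35  (sign +1)
B: Δ: 0! 4! 2! / 7! → 1/105; sum: t=0:+1/48 = 1/48; 3j²(2 1 3; 2 1 -3) = Δ·Π!·Σ² = 1/7  (sign +1)
I_A²/I_B² = (2/35)/(1/7) = 2/5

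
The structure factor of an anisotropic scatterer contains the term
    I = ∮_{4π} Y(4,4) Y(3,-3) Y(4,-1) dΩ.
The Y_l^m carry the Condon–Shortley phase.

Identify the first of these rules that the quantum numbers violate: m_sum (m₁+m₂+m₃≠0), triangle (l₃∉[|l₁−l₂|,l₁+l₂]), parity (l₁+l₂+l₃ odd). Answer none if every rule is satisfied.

azimuthal sum: 4 − 3 − 1 = 0  ✓
1 ≤ 4 ≤ 7 (triangle on l)  ✓
L = 4 + 3 + 4 = 11 (odd)  ✗

parity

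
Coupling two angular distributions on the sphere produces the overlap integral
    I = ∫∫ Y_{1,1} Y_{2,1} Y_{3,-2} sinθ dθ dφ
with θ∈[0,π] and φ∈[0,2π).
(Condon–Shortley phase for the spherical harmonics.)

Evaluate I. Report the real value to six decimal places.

0.261169

Checks pass: Σm=0; 6 even; l₃=3∈[1,3].
(2·1+1)(2·2+1)(2·3+1) = 105
Δ: 0! 2! 4! / 7! → 1/105
sum: t=0:+1/4 = 1/4
3j²(1 2 3; 0 0 0) = Δ·Π!·Σ² = 3/35  (sign -1)
sum: t=0:+1/12 = 1/12
3j²(1 2 3; 1 1 -2) = Δ·Π!·Σ² = 2/21  (sign -1)
combine: 4πI² = 105·3/35·2/21 = 6/7
take √, sign +1: I = 0.26116903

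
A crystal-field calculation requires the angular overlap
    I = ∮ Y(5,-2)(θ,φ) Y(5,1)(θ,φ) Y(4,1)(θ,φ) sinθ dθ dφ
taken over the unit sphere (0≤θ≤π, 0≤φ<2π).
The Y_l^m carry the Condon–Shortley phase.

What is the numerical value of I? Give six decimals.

0.128377

Checks pass: Σm=0; 14 even; l₃=4∈[0,10].
(2·5+1)(2·5+1)(2·4+1) = 1089
Δ: 6! 4! 4! / 15! → 1/3153150
sum: t=1:−1/69120 t=2:+1/1728 t=3:−1/576 t=4:+1/1728 t=5:−1/69120 = -7/11520
3j²(5 5 4; 0 0 0) = Δ·Π!·Σ² = 2/143  (sign -1)
sum: t=3:−1/5184 t=4:+1/1152 t=5:−1/2880 t=6:+1/103680 = 7/20736
3j²(5 5 4; -2 1 1) = Δ·Π!·Σ² = 35/2574  (sign -1)
combine: 4πI² = 1089·2/143·35/2574 = 35/169
take √, sign +1: I = 0.12837656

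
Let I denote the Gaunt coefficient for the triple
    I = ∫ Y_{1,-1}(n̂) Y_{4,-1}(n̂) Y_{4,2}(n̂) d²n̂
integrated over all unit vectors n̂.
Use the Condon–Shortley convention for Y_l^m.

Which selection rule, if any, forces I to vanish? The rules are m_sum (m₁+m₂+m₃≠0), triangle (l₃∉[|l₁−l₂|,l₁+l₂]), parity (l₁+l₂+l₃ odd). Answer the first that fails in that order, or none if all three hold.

azimuthal sum: -1 − 1 + 2 = 0  ✓
3 ≤ 4 ≤ 5 (triangle on l)  ✓
L = 1 + 4 + 4 = 9 (odd)  ✗

parity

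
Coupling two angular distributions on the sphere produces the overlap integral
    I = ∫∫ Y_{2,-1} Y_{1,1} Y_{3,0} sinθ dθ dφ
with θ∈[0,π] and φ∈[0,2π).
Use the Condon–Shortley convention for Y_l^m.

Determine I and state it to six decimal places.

Rules hold: Σm=0, L=6 even, 1≤3≤3.
N = 5·3·7 = 105
Δ = 0!·4!·2!/7! = 1/105
Racah Σ t=0..0: t=0:+1/4 = 1/4
⇒ 3j(2 1 3; 0 0 0)² = 3/35, sgn -1
Racah Σ t=0..0: t=0:+1/12 = 1/12
⇒ 3j(2 1 3; -1 1 0)² = 1/35, sgn -1
4πI² = N·(3j₀)²·(3jₘ)² = 9/35
I = +1·√(0.257143/4π) = 0.14304817

0.143048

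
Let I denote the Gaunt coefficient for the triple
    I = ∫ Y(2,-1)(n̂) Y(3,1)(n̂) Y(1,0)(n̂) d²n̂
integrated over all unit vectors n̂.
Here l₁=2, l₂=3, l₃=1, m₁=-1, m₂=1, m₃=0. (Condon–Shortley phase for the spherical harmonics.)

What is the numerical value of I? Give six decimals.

-0.233597

Rules hold: Σm=0, L=6 even, 1≤1≤5.
N = 5·7·3 = 105
Δ = 4!·0!·2!/7! = 1/105
Racah Σ t=2..2: t=2:+1/4 = 1/4
⇒ 3j(2 3 1; 0 0 0)² = 3/35, sgn -1
Racah Σ t=3..3: t=3:−1/6 = -1/6
⇒ 3j(2 3 1; -1 1 0)² = 8/105, sgn +1
4πI² = N·(3j₀)²·(3jₘ)² = 24/35
I = -1·√(0.685714/4π) = -0.23359668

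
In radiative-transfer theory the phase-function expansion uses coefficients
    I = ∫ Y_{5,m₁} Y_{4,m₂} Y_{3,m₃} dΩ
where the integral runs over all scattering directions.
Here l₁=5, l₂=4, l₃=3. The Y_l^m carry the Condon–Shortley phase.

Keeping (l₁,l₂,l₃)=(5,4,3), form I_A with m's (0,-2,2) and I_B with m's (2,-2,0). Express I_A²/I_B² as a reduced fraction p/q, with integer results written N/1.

400/7

l's match ⇒ only the (l;m) 3-j factors differ between A and B.
A: triangle coeff Δ(5,4,3) = 1/180180; Σ_t [1,2]: t=1:−1/2880 t=2:+1/576 = 1/720; (3j)²=80/3003 [(5 4 3; 0 -2 2)], sign=-1
B: triangle coeff Δ(5,4,3) = 1/180180; Σ_t [0,2]: t=0:+1/8640 t=1:−1/480 t=2:+1/576 = -1/4320; (3j)²=1/2145 [(5 4 3; 2 -2 0)], sign=+1
I_A²/I_B² = (80/3003)/(1/2145) = 400/7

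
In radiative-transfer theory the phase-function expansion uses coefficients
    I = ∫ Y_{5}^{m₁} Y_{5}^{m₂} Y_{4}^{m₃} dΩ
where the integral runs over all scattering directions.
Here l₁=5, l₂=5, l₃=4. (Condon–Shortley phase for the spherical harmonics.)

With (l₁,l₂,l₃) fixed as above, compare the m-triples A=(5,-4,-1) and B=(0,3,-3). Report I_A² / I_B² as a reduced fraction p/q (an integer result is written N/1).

Same 5,5,4: normalisation and zero-m 3j drop out of the ratio.
A: Δ: 6! 4! 4! / 15! → 1/3153150; sum: t=0:+1/103680 = 1/103680; 3j²(5 5 4; 5 -4 -1) = Δ·Π!·Σ² = 4/143  (sign -1)
B: Δ: 6! 4! 4! / 15! → 1/3153150; sum: t=4:+1/6912 t=5:−1/17280 = 1/11520; 3j²(5 5 4; 0 3 -3) = Δ·Π!·Σ² = 2/143  (sign -1)
I_A²/I_B² = (4/143)/(2/143) = 2/1

2/1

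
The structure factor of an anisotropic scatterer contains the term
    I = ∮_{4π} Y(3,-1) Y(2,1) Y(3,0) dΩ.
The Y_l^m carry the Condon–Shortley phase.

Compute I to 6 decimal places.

-0.059471

Rules hold: Σm=0, L=8 even, 1≤3≤5.
N = 7·5·7 = 245
Δ = 2!·4!·2!/9! = 1/3780
Racah Σ t=0..2: t=0:+1/24 t=1:−1/4 t=2:+1/24 = -1/6
⇒ 3j(3 2 3; 0 0 0)² = 4/105, sgn +1
Racah Σ t=1..2: t=1:−1/12 t=2:+1/8 = 1/24
⇒ 3j(3 2 3; -1 1 0)² = 1/210, sgn -1
4πI² = N·(3j₀)²·(3jₘ)² = 2/45
I = -1·√(0.0444444/4π) = -0.05947080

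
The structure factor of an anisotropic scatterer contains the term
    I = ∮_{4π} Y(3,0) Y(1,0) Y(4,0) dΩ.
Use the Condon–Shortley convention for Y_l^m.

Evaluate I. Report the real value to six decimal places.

0.246233

Checks pass: Σm=0; 8 even; l₃=4∈[2,4].
(2·3+1)(2·1+1)(2·4+1) = 189
Δ: 0! 6! 2! / 9! → 1/252
sum: t=0:+1/36 = 1/36
3j²(3 1 4; 0 0 0) = Δ·Π!·Σ² = 4/63  (sign +1)
(m-triple is (0,0,0) — same symbol as above.)
combine: 4πI² = 189·4/63·4/63 = 16/21
take √, sign +1: I = 0.24623252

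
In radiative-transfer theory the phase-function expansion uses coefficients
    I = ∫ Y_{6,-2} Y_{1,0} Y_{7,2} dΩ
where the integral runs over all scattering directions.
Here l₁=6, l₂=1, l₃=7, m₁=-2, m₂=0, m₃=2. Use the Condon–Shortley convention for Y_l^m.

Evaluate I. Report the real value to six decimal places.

0.234717

Rules hold: Σm=0, L=14 even, 5≤7≤7.
N = 13·3·15 = 585
Δ = 0!·12!·2!/15! = 1/1365
Racah Σ t=0..0: t=0:+1/518400 = 1/518400
⇒ 3j(6 1 7; 0 0 0)² = 7/195, sgn -1
Racah Σ t=0..0: t=0:+1/967680 = 1/967680
⇒ 3j(6 1 7; -2 0 2)² = 3/91, sgn -1
4πI² = N·(3j₀)²·(3jₘ)² = 9/13
I = +1·√(0.692308/4π) = 0.23471705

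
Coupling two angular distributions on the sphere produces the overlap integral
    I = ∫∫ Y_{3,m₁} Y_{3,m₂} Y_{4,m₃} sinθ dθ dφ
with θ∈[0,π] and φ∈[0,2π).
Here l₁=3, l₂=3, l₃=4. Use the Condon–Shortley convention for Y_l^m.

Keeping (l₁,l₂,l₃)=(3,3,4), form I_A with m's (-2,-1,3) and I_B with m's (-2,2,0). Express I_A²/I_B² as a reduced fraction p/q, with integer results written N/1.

Same 3,3,4: normalisation and zero-m 3j drop out of the ratio.
A: Δ: 2! 4! 4! / 11! → 1/34650; sum: t=1:−1/144 t=2:+1/288 = -1/288; 3j²(3 3 4; -2 -1 3) = Δ·Π!·Σ² = 1/99  (sign +1)
B: Δ: 2! 4! 4! / 11! → 1/34650; sum: t=1:−1/576 t=2:+1/72 = 7/576; 3j²(3 3 4; -2 2 0) = Δ·Π!·Σ² = 7/198  (sign +1)
I_A²/I_B² = (1/99)/(7/198) = 2/7

2/7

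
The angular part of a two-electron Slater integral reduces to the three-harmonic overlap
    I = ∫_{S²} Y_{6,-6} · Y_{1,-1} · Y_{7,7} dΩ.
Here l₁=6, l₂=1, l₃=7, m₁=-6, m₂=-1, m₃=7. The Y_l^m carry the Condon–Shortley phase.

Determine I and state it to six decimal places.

-0.333779

Checks pass: Σm=0; 14 even; l₃=7∈[5,7].
(2·6+1)(2·1+1)(2·7+1) = 585
Δ: 0! 12! 2! / 15! → 1/1365
sum: t=0:+1/518400 = 1/518400
3j²(6 1 7; 0 0 0) = Δ·Π!·Σ² = 7/195  (sign -1)
sum: t=0:+1/958003200 = 1/958003200
3j²(6 1 7; -6 -1 7) = Δ·Π!·Σ² = 1/15  (sign +1)
combine: 4πI² = 585·7/195·1/15 = 7/5
take √, sign -1: I = -0.33377906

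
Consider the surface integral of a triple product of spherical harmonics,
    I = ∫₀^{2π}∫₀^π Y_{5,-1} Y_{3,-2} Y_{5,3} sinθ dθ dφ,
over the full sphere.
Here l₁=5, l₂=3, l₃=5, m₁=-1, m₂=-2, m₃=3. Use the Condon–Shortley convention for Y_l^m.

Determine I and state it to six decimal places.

0.000000

L=13 odd ⇒ parity kills the (l;000) factor ⇒ I = 0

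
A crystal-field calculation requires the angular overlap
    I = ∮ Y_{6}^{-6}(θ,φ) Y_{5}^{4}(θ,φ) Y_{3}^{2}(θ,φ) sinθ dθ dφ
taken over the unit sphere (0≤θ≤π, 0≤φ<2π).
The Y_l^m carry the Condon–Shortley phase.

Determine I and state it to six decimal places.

0.207001

Checks pass: Σm=0; 14 even; l₃=3∈[1,11].
(2·6+1)(2·5+1)(2·3+1) = 1001
Δ: 8! 4! 2! / 15! → 1/675675
sum: t=3:−1/8640 t=4:+1/2304 t=5:−1/8640 = 7/34560
3j²(6 5 3; 0 0 0) = Δ·Π!·Σ² = 7/429  (sign -1)
sum: t=8:+1/967680 = 1/967680
3j²(6 5 3; -6 4 2) = Δ·Π!·Σ² = 3/91  (sign -1)
combine: 4πI² = 1001·7/429·3/91 = 7/13
take √, sign +1: I = 0.20700098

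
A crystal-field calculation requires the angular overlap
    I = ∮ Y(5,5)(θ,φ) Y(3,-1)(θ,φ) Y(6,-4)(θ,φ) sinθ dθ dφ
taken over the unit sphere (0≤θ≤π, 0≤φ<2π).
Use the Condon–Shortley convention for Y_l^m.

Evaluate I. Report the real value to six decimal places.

-0.152880

m-sum 0 ✓  L=14 even ✓  2≤6≤8 ✓
Π(2lᵢ+1) = 11×7×13 = 1001
triangle coeff Δ(5,3,6) = 1/675675
Σ_t [0,2]: t=0:+1/8640 t=1:−1/2304 t=2:+1/8640 = -7/34560
(3j)²=7/429 [(5 3 6; 0 0 0)], sign=-1
Σ_t [0,0]: t=0:+1/322560 = 1/322560
(3j)²=18/1001 [(5 3 6; 5 -1 -4)], sign=+1
⇒ 4πI² = 42/143
I = (-1)√(42/143/(4π)) = -0.15288036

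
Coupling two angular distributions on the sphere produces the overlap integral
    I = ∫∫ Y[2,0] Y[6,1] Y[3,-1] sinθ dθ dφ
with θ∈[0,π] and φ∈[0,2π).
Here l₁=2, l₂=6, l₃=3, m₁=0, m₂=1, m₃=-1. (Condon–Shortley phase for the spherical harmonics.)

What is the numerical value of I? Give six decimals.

0.000000

triangle: need 4≤l₃≤8, have 3; I=0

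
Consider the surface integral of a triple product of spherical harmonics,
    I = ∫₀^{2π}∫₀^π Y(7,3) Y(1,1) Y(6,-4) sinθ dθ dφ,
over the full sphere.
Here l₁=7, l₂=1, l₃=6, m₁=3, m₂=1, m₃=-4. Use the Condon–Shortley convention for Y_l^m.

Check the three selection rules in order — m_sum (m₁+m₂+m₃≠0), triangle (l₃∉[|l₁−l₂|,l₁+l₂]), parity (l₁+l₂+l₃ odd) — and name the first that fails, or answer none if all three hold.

m₁+m₂+m₃ = 3 + 1 − 4 = 0  ✓
triangle: |7−1|=6 ≤ l₃=6 ≤ 7+1=8  ✓
parity: l₁+l₂+l₃ = 14 is even  ✓

none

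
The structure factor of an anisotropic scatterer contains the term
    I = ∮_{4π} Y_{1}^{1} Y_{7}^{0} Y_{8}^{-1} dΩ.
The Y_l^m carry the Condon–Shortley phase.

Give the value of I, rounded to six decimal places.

Rules hold: Σm=0, L=16 even, 6≤8≤8.
N = 3·15·17 = 765
Δ = 0!·2!·14!/17! = 1/2040
Racah Σ t=0..0: t=0:+1/25401600 = 1/25401600
⇒ 3j(1 7 8; 0 0 0)² = 8/255, sgn +1
Racah Σ t=0..0: t=0:+1/50803200 = 1/50803200
⇒ 3j(1 7 8; 1 0 -1)² = 3/170, sgn -1
4πI² = N·(3j₀)²·(3jₘ)² = 36/85
I = -1·√(0.423529/4π) = -0.18358486

-0.183585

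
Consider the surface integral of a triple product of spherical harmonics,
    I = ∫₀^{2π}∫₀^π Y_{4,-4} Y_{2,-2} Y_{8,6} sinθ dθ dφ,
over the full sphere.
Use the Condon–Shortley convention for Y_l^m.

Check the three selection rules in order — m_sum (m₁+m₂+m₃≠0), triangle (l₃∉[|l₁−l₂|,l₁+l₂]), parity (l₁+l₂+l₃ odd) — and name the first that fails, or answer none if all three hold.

m₁+m₂+m₃ = -4 − 2 + 6 = 0  ✓
triangle: |4−2|=2 ≤ l₃=8 ≤ 4+2=6  ✗
parity: l₁+l₂+l₃ = 14 is even

triangle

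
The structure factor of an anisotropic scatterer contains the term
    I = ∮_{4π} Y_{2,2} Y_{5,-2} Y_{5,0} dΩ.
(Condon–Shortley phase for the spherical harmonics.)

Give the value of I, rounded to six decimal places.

-0.191372

Rules hold: Σm=0, L=12 even, 3≤5≤7.
N = 5·11·11 = 605
Δ = 2!·2!·8!/13! = 1/38610
Racah Σ t=0..2: t=0:+1/2880 t=1:−1/576 t=2:+1/2880 = -1/960
⇒ 3j(2 5 5; 0 0 0)² = 10/429, sgn +1
Racah Σ t=0..0: t=0:+1/2880 = 1/2880
⇒ 3j(2 5 5; 2 -2 0)² = 14/429, sgn -1
4πI² = N·(3j₀)²·(3jₘ)² = 700/1521
I = -1·√(0.460224/4π) = -0.19137248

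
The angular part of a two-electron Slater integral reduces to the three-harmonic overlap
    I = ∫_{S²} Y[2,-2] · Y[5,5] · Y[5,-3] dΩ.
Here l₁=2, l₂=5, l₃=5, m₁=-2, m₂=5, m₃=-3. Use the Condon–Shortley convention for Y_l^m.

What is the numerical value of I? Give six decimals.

Rules hold: Σm=0, L=12 even, 3≤5≤7.
N = 5·11·11 = 605
Δ = 2!·2!·8!/13! = 1/38610
Racah Σ t=0..2: t=0:+1/2880 t=1:−1/576 t=2:+1/2880 = -1/960
⇒ 3j(2 5 5; 0 0 0)² = 10/429, sgn +1
Racah Σ t=2..2: t=2:+1/161280 = 1/161280
⇒ 3j(2 5 5; -2 5 -3)² = 1/143, sgn +1
4πI² = N·(3j₀)²·(3jₘ)² = 50/507
I = +1·√(0.0986193/4π) = 0.08858824

0.088588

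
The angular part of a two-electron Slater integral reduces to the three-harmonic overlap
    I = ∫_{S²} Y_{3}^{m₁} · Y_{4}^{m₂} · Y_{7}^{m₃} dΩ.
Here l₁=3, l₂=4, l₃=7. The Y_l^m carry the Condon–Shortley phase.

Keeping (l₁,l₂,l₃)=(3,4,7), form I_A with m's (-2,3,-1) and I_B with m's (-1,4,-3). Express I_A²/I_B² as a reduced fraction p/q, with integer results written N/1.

16/15

Same 3,4,7: normalisation and zero-m 3j drop out of the ratio.
A: Δ: 0! 6! 8! / 15! → 1/45045; sum: t=0:+1/604800 = 1/604800; 3j²(3 4 7; -2 3 -1) = Δ·Π!·Σ² = 16/15015  (sign +1)
B: Δ: 0! 6! 8! / 15! → 1/45045; sum: t=0:+1/1935360 = 1/1935360; 3j²(3 4 7; -1 4 -3) = Δ·Π!·Σ² = 1/1001  (sign +1)
I_A²/I_B² = (16/15015)/(1/1001) = 16/15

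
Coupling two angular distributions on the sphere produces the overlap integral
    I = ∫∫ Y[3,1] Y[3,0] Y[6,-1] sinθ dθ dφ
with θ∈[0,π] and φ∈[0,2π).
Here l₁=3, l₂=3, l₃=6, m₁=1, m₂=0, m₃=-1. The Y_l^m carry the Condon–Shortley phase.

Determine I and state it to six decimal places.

-0.221775

m-sum 0 ✓  L=12 even ✓  0≤6≤6 ✓
Π(2lᵢ+1) = 7×7×13 = 637
triangle coeff Δ(3,3,6) = 1/12012
Σ_t [0,0]: t=0:+1/1296 = 1/1296
(3j)²=100/3003 [(3 3 6; 0 0 0)], sign=+1
Σ_t [0,0]: t=0:+1/1728 = 1/1728
(3j)²=25/858 [(3 3 6; 1 0 -1)], sign=-1
⇒ 4πI² = 8750/14157
I = (-1)√(8750/14157/(4π)) = -0.22177545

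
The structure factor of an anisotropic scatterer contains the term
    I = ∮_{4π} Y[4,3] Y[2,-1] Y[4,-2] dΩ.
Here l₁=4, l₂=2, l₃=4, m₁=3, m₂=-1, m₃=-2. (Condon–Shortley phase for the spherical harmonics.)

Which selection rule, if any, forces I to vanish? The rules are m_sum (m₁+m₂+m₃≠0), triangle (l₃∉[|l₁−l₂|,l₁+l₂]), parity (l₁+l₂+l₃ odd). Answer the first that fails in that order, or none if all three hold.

none

Σmᵢ = 0  ✓
l₃∈[|l₁−l₂|,l₁+l₂]=[2,6], have l₃=4  ✓
Σlᵢ = 10 ⇒ even  ✓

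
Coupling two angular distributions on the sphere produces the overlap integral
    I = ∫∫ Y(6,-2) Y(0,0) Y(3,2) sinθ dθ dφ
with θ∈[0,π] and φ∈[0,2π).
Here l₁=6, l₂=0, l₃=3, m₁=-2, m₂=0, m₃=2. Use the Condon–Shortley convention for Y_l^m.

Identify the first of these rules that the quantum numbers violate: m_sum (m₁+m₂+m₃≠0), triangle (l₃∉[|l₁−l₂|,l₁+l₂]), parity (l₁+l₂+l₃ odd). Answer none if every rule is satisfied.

Σmᵢ = 0  ✓
l₃∈[|l₁−l₂|,l₁+l₂]=[6,6], have l₃=3  ✗
Σlᵢ = 9 ⇒ odd

triangle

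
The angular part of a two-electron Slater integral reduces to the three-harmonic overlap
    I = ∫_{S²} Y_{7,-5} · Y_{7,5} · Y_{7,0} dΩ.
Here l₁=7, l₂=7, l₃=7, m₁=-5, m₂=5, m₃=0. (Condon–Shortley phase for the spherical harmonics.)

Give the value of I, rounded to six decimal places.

l₁+l₂+l₃=21 is odd: 3j(l;000)=0 ⇒ I=0

0.000000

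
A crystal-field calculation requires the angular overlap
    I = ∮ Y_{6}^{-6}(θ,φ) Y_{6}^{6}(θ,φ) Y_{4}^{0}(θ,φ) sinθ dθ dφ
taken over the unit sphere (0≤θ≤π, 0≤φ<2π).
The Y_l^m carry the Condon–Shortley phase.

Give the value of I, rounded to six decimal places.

m-sum 0 ✓  L=16 even ✓  0≤4≤12 ✓
Π(2lᵢ+1) = 13×13×9 = 1521
triangle coeff Δ(6,6,4) = 1/15315300
Σ_t [2,6]: t=2:+1/829440 t=3:−1/25920 t=4:+1/9216 t=5:−1/25920 t=6:+1/829440 = 7/207360
(3j)²=28/2431 [(6 6 4; 0 0 0)], sign=+1
Σ_t [8,8]: t=8:+1/23224320 = 1/23224320
(3j)²=99/6188 [(6 6 4; -6 6 0)], sign=+1
⇒ 4πI² = 81/289
I = (+1)√(81/289/(4π)) = 0.14934430

0.149344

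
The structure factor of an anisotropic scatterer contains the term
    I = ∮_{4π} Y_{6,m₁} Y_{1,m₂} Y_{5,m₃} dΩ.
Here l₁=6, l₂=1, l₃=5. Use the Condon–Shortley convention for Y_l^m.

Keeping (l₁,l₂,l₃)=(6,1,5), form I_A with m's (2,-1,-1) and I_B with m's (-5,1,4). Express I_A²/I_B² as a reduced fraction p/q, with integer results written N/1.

Same 6,1,5: normalisation and zero-m 3j drop out of the ratio.
A: Δ: 2! 10! 0! / 13! → 1/858; sum: t=0:+1/34560 = 1/34560; 3j²(6 1 5; 2 -1 -1) = Δ·Π!·Σ² = 14/429  (sign +1)
B: Δ: 2! 10! 0! / 13! → 1/858; sum: t=2:+1/725760 = 1/725760; 3j²(6 1 5; -5 1 4) = Δ·Π!·Σ² = 5/78  (sign -1)
I_A²/I_B² = (14/429)/(5/78) = 28/55

28/55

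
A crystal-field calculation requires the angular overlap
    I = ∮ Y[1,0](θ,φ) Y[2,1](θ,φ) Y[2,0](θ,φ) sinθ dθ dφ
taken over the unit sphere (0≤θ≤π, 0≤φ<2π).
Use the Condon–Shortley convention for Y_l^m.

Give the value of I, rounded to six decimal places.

Σmᵢ = 1 ≠ 0, so the φ-integral vanishes; I = 0

0.000000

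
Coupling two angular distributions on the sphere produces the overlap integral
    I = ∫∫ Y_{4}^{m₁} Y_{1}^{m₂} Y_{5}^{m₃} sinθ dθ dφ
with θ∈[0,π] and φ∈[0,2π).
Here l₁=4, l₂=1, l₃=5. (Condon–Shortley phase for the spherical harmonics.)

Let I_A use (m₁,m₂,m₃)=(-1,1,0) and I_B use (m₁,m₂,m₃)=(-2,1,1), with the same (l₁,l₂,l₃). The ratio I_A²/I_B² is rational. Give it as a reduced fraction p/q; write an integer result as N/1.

Same 4,1,5: normalisation and zero-m 3j drop out of the ratio.
A: Δ: 0! 8! 2! / 11! → 1/495; sum: t=0:+1/1440 = 1/1440; 3j²(4 1 5; -1 1 0) = Δ·Π!·Σ² = 2/99  (sign -1)
B: Δ: 0! 8! 2! / 11! → 1/495; sum: t=0:+1/2880 = 1/2880; 3j²(4 1 5; -2 1 1) = Δ·Π!·Σ² = 2/165  (sign +1)
I_A²/I_B² = (2/99)/(2/165) = 5/3

5/3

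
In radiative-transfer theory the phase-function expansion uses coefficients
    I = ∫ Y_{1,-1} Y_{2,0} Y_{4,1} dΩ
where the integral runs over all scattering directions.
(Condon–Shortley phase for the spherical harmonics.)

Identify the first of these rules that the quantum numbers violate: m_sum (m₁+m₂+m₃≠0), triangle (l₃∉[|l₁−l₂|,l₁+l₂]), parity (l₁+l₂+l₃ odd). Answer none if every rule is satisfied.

azimuthal sum: -1 + 0 + 1 = 0  ✓
1 ≤ 4 ≤ 3 (triangle on l)  ✗
L = 1 + 2 + 4 = 7 (odd)

triangle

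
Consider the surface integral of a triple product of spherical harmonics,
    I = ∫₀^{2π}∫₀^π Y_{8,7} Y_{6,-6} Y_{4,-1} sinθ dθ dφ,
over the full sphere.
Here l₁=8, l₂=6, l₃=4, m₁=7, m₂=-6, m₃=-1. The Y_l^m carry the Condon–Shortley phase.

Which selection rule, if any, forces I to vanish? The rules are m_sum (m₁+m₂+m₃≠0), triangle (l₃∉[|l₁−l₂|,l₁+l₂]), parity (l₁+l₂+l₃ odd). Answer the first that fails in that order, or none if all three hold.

m₁+m₂+m₃ = 7 − 6 − 1 = 0  ✓
triangle: |8−6|=2 ≤ l₃=4 ≤ 8+6=14  ✓
parity: l₁+l₂+l₃ = 18 is even  ✓

none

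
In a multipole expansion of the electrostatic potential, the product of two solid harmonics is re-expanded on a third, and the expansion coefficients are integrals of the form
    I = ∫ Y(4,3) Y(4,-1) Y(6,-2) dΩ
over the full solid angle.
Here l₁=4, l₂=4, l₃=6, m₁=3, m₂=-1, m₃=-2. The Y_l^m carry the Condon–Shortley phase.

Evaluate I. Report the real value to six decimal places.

Rules hold: Σm=0, L=14 even, 0≤6≤8.
N = 9·9·13 = 1053
Δ = 2!·6!·6!/15! = 1/1261260
Racah Σ t=0..2: t=0:+1/4608 t=1:−1/1296 t=2:+1/4608 = -7/20736
⇒ 3j(4 4 6; 0 0 0)² = 20/1287, sgn -1
Racah Σ t=0..1: t=0:+1/8640 t=1:−1/34560 = 1/11520
⇒ 3j(4 4 6; 3 -1 -2)² = 3/143, sgn +1
4πI² = N·(3j₀)²·(3jₘ)² = 540/1573
I = -1·√(0.343293/4π) = -0.16528277

-0.165283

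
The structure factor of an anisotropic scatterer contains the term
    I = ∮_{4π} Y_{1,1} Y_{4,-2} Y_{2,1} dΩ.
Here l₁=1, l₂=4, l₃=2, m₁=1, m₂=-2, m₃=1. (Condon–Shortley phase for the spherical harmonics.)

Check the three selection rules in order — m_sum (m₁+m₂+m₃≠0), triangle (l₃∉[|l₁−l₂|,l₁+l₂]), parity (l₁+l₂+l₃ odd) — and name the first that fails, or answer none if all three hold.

Σmᵢ = 0  ✓
l₃∈[|l₁−l₂|,l₁+l₂]=[3,5], have l₃=2  ✗
Σlᵢ = 7 ⇒ odd

triangle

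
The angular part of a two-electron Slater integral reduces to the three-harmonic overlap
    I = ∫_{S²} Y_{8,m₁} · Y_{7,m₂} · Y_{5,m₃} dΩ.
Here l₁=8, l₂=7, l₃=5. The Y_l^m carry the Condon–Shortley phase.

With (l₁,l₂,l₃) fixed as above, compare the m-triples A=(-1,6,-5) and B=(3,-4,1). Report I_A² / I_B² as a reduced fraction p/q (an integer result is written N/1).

Same 8,7,5: normalisation and zero-m 3j drop out of the ratio.
A: Δ: 10! 6! 4! / 21! → 1/814773960; sum: t=9:−1/6270566400 = -1/6270566400; 3j²(8 7 5; -1 6 -5) = Δ·Π!·Σ² = 5/3876  (sign -1)
B: Δ: 10! 6! 4! / 21! → 1/814773960; sum: t=0:+1/2612736000 t=1:−1/69672960 t=2:+1/17418240 t=3:−1/34836480 = 11/746496000; 3j²(8 7 5; 3 -4 1) = Δ·Π!·Σ² = 1331/251940  (sign +1)
I_A²/I_B² = (5/3876)/(1331/251940) = 325/1331

325/1331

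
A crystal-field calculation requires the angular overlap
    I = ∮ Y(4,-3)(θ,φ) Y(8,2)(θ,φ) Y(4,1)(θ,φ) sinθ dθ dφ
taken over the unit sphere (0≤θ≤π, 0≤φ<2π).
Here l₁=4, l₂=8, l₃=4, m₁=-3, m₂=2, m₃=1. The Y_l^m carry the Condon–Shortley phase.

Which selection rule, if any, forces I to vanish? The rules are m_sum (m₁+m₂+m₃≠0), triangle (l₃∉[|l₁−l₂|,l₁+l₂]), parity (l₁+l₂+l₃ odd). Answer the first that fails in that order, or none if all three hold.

Σmᵢ = 0  ✓
l₃∈[|l₁−l₂|,l₁+l₂]=[4,12], have l₃=4  ✓
Σlᵢ = 16 ⇒ even  ✓

none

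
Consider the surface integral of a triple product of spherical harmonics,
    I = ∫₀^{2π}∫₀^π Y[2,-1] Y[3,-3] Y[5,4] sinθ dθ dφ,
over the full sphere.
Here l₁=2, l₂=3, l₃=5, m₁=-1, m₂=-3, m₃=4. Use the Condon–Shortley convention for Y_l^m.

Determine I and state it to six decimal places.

0.219610

Checks pass: Σm=0; 10 even; l₃=5∈[1,5].
(2·2+1)(2·3+1)(2·5+1) = 385
Δ: 0! 4! 6! / 11! → 1/2310
sum: t=0:+1/144 = 1/144
3j²(2 3 5; 0 0 0) = Δ·Π!·Σ² = 10/231  (sign -1)
sum: t=0:+1/4320 = 1/4320
3j²(2 3 5; -1 -3 4) = Δ·Π!·Σ² = 2/55  (sign -1)
combine: 4πI² = 385·10/231·2/55 = 20/33
take √, sign +1: I = 0.21961050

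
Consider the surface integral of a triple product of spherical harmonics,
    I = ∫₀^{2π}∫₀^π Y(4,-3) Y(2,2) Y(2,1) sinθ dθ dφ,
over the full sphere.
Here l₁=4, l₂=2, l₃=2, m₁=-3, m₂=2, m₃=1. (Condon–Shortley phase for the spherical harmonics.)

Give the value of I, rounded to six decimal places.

-0.238414

m-sum 0 ✓  L=8 even ✓  2≤2≤6 ✓
Π(2lᵢ+1) = 9×5×5 = 225
triangle coeff Δ(4,2,2) = 1/630
Σ_t [2,2]: t=2:+1/16 = 1/16
(3j)²=2/35 [(4 2 2; 0 0 0)], sign=+1
Σ_t [4,4]: t=4:+1/144 = 1/144
(3j)²=1/18 [(4 2 2; -3 2 1)], sign=-1
⇒ 4πI² = 5/7
I = (-1)√(5/7/(4π)) = -0.23841361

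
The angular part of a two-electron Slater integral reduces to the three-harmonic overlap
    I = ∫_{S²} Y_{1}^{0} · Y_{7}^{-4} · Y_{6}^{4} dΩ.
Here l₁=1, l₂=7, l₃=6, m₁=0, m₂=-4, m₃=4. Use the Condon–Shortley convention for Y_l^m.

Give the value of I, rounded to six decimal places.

0.201000

m-sum 0 ✓  L=14 even ✓  6≤6≤8 ✓
Π(2lᵢ+1) = 3×15×13 = 585
triangle coeff Δ(1,7,6) = 1/1365
Σ_t [1,1]: t=1:−1/518400 = -1/518400
(3j)²=7/195 [(1 7 6; 0 0 0)], sign=-1
Σ_t [1,1]: t=1:−1/7257600 = -1/7257600
(3j)²=11/455 [(1 7 6; 0 -4 4)], sign=-1
⇒ 4πI² = 33/65
I = (+1)√(33/65/(4π)) = 0.20099968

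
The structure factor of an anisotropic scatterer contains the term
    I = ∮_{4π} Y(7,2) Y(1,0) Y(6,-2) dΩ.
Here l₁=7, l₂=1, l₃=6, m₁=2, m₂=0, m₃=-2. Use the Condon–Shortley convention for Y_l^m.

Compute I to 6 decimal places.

Rules hold: Σm=0, L=14 even, 6≤6≤8.
N = 15·3·13 = 585
Δ = 2!·12!·0!/15! = 1/1365
Racah Σ t=1..1: t=1:−1/518400 = -1/518400
⇒ 3j(7 1 6; 0 0 0)² = 7/195, sgn -1
Racah Σ t=1..1: t=1:−1/967680 = -1/967680
⇒ 3j(7 1 6; 2 0 -2)² = 3/91, sgn -1
4πI² = N·(3j₀)²·(3jₘ)² = 9/13
I = +1·√(0.692308/4π) = 0.23471705

0.234717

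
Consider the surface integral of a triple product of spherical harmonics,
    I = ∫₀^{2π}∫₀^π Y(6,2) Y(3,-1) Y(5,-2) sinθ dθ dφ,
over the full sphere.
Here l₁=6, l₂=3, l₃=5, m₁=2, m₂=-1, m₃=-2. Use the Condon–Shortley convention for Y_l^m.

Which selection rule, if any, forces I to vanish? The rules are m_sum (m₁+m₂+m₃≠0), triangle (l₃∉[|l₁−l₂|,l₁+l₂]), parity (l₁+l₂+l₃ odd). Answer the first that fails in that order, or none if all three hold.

azimuthal sum: 2 − 1 − 2 = -1  ✗
3 ≤ 5 ≤ 9 (triangle on l)
L = 6 + 3 + 5 = 14 (even)

m_sum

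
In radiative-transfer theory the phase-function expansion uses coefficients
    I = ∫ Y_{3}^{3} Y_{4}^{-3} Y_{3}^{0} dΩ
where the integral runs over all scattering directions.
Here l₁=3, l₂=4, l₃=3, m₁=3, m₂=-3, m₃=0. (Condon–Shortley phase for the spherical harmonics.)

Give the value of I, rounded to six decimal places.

Rules hold: Σm=0, L=10 even, 1≤3≤7.
N = 7·9·7 = 441
Δ = 4!·2!·4!/11! = 1/34650
Racah Σ t=1..3: t=1:−1/72 t=2:+1/16 t=3:−1/72 = 5/144
⇒ 3j(3 4 3; 0 0 0)² = 2/77, sgn -1
Racah Σ t=0..0: t=0:+1/288 = 1/288
⇒ 3j(3 4 3; 3 -3 0)² = 1/22, sgn -1
4πI² = N·(3j₀)²·(3jₘ)² = 63/121
I = +1·√(0.520661/4π) = 0.20355073

0.203551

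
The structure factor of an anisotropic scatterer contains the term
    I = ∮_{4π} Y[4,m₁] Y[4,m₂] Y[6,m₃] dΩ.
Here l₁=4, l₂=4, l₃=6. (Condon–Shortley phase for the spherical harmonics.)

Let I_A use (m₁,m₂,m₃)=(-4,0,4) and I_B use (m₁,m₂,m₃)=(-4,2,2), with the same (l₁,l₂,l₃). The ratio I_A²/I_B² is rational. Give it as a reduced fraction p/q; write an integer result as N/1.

3/1

Same 4,4,6: normalisation and zero-m 3j drop out of the ratio.
A: Δ: 2! 6! 6! / 15! → 1/1261260; sum: t=2:+1/69120 = 1/69120; 3j²(4 4 6; -4 0 4) = Δ·Π!·Σ² = 4/143  (sign +1)
B: Δ: 2! 6! 6! / 15! → 1/1261260; sum: t=2:+1/69120 = 1/69120; 3j²(4 4 6; -4 2 2) = Δ·Π!·Σ² = 4/429  (sign +1)
I_A²/I_B² = (4/143)/(4/429) = 3/1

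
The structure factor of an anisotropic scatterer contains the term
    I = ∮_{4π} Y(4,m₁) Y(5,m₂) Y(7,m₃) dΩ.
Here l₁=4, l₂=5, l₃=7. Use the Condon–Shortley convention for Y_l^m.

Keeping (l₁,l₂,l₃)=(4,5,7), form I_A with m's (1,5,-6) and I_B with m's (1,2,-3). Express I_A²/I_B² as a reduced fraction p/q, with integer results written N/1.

19305/7396

l's match ⇒ only the (l;m) 3-j factors differ between A and B.
A: triangle coeff Δ(4,5,7) = 1/6126120; Σ_t [2,2]: t=2:+1/9676800 = 1/9676800; (3j)²=27/952 [(4 5 7; 1 5 -6)], sign=-1
B: triangle coeff Δ(4,5,7) = 1/6126120; Σ_t [0,2]: t=0:+1/362880 t=1:−1/69120 t=2:+1/172800 = -43/7257600; (3j)²=1849/170170 [(4 5 7; 1 2 -3)], sign=-1
I_A²/I_B² = (27/952)/(1849/170170) = 19305/7396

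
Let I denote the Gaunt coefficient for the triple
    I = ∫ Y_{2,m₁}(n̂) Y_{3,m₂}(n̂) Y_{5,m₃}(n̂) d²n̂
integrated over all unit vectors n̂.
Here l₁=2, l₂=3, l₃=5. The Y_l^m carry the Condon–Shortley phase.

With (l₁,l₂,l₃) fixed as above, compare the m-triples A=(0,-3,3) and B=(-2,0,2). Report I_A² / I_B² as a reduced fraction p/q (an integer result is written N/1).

4/5

l's match ⇒ only the (l;m) 3-j factors differ between A and B.
A: triangle coeff Δ(2,3,5) = 1/2310; Σ_t [0,0]: t=0:+1/2880 = 1/2880; (3j)²=2/165 [(2 3 5; 0 -3 3)], sign=+1
B: triangle coeff Δ(2,3,5) = 1/2310; Σ_t [0,0]: t=0:+1/864 = 1/864; (3j)²=1/66 [(2 3 5; -2 0 2)], sign=-1
I_A²/I_B² = (2/165)/(1/66) = 4/5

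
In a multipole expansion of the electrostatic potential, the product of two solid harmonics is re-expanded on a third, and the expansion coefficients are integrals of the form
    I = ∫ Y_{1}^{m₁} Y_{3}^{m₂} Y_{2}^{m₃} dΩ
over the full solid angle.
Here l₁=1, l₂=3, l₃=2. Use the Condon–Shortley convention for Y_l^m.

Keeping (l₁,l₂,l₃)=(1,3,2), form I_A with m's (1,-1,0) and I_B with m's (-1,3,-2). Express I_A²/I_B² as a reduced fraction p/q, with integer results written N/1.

l's match ⇒ only the (l;m) 3-j factors differ between A and B.
A: triangle coeff Δ(1,3,2) = 1/105; Σ_t [0,0]: t=0:+1/8 = 1/8; (3j)²=2/35 [(1 3 2; 1 -1 0)], sign=+1
B: triangle coeff Δ(1,3,2) = 1/105; Σ_t [2,2]: t=2:+1/48 = 1/48; (3j)²=1/7 [(1 3 2; -1 3 -2)], sign=+1
I_A²/I_B² = (2/35)/(1/7) = 2/5

2/5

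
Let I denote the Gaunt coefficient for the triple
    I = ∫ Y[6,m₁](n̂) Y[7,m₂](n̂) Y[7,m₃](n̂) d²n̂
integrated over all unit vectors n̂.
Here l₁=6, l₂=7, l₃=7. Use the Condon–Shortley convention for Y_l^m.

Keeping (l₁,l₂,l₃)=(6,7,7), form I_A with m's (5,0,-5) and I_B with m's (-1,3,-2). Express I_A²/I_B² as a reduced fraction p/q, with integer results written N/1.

968/343

Same 6,7,7: normalisation and zero-m 3j drop out of the ratio.
A: Δ: 6! 6! 8! / 21! → 1/2444321880; sum: t=0:+1/435456000 t=1:−1/124416000 = -1/174182400; 3j²(6 7 7; 5 0 -5) = Δ·Π!·Σ² = 55/4199  (sign -1)
B: Δ: 6! 6! 8! / 21! → 1/2444321880; sum: t=2:+1/232243200 t=3:−1/8709120 t=4:+1/2488320 t=5:−1/4147200 t=6:+1/49766400 = 7/99532800; 3j²(6 7 7; -1 3 -2) = Δ·Π!·Σ² = 1715/369512  (sign -1)
I_A²/I_B² = (55/4199)/(1715/369512) = 968/343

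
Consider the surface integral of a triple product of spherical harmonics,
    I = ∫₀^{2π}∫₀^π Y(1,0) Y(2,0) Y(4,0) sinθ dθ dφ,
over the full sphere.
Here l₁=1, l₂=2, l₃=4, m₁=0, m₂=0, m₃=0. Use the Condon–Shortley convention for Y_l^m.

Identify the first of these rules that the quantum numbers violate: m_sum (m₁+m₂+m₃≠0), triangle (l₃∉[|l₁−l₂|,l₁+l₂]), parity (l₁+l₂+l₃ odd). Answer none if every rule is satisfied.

triangle

m₁+m₂+m₃ = 0 + 0 + 0 = 0  ✓
triangle: |1−2|=1 ≤ l₃=4 ≤ 1+2=3  ✗
parity: l₁+l₂+l₃ = 7 is odd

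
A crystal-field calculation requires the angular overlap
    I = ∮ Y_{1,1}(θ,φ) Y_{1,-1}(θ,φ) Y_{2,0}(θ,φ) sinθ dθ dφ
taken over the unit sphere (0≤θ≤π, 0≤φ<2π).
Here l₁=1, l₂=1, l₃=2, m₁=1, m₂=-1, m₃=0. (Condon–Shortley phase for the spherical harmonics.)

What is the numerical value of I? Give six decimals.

0.126157

Rules hold: Σm=0, L=4 even, 0≤2≤2.
N = 3·3·5 = 45
Δ = 0!·2!·2!/5! = 1/30
Racah Σ t=0..0: t=0:+1/1 = 1/1
⇒ 3j(1 1 2; 0 0 0)² = 2/15, sgn +1
Racah Σ t=0..0: t=0:+1/4 = 1/4
⇒ 3j(1 1 2; 1 -1 0)² = 1/30, sgn +1
4πI² = N·(3j₀)²·(3jₘ)² = 1/5
I = +1·√(0.2/4π) = 0.12615663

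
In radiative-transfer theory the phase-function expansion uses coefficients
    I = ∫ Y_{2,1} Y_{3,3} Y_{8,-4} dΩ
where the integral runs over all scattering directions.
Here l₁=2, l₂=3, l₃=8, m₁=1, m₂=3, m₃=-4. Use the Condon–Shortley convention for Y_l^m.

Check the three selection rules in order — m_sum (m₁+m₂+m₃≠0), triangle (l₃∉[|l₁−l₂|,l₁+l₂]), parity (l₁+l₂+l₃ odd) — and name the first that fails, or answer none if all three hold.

azimuthal sum: 1 + 3 − 4 = 0  ✓
1 ≤ 8 ≤ 5 (triangle on l)  ✗
L = 2 + 3 + 8 = 13 (odd)

triangle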